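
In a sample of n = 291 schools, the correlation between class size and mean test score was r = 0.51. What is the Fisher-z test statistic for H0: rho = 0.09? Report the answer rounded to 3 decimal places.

Fisher z: atanh(0.51) = 0.562730, atanh(0.09) = 0.090244
z = (z_r − z_0)·√(n−3) = (0.562730 − 0.090244)·√288 = 0.472486 · 16.970563 = 8.018

8.018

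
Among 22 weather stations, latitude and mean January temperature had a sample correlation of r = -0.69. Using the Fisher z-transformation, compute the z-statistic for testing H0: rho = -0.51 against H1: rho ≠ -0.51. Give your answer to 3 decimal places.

Fisher z: atanh(-0.69) = -0.847956, atanh(-0.51) = -0.562730
z = (z_r − z_0)·√(n−3) = (-0.847956 − (-0.562730))·√19 = -0.285226 · 4.358899 = -1.243

-1.243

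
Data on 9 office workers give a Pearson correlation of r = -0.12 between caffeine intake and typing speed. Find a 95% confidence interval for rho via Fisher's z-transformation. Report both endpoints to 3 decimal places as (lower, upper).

(-0.726, 0.591)

z_r = atanh(-0.12) = -0.120581;  SE = 1/√(n−3) = 1/√6 = 0.408248
z-limits: -0.120581 ± 1.960·0.408248 = -0.120581 ± 0.800166 = [-0.920747, 0.679585]
ρ-limits: (tanh -0.920747, tanh 0.679585) = (-0.726, 0.591)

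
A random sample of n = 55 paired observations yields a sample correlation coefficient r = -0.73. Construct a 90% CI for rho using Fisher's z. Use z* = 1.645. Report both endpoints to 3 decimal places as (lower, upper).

Fisher z: z_r = atanh(r) = ½·ln((1+(-0.73))/(1−(-0.73))) = -0.928727
SE(z) = 1/√(n−3) = 1/√52 = 0.138675
90% ⇒ z* = 1.645; margin = 1.645·0.138675 = 0.228120
CI on z-scale: (-1.156847, -0.700607)
Back-transform: tanh(-1.156847) = -0.820010, tanh(-0.700607) = -0.604753

(-0.820, -0.605)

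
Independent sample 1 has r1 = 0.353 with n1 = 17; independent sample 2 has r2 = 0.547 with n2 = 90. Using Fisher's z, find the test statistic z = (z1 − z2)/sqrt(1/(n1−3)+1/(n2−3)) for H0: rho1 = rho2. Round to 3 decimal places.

-0.852

Fisher z-transforms: z1 = atanh(0.353) = 0.368867, z2 = atanh(0.547) = 0.614090; difference d = -0.245223
Var(d) = 1/14 + 1/87 = 0.0714286 + 0.0114943 = 0.0829229
z = d/√Var(d) = -0.245223 / √0.0829229 = -0.245223 / 0.287963 = -0.852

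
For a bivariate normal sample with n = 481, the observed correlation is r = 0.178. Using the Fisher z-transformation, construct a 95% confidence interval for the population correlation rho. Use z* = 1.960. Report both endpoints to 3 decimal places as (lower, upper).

z_r = atanh(0.178) = 0.179916;  SE = 1/√(n−3) = 1/√478 = 0.045739
z-limits: 0.179916 ± 1.960·0.045739 = 0.179916 ± 0.089648 = [0.090268, 0.269564]
ρ-limits: (tanh 0.090268, tanh 0.269564) = (0.090, 0.263)

(0.090, 0.263)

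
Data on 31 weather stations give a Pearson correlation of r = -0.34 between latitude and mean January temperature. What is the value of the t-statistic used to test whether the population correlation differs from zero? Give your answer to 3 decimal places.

1 − r² = 1 − 0.1156 = 0.8844;  √(1−r²) = 0.940425
√(n−2) = √29 = 5.385165
t = r·√(n−2)/√(1−r²) = -0.34 · 5.385165 / 0.940425 = -1.947

-1.947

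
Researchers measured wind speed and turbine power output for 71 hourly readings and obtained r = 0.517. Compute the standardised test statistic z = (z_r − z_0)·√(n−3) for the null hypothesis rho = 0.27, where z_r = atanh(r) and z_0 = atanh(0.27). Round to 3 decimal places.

Fisher z: atanh(0.517) = 0.572237, atanh(0.27) = 0.276864
z = (z_r − z_0)·√(n−3) = (0.572237 − 0.276864)·√68 = 0.295373 · 8.246211 = 2.436

2.436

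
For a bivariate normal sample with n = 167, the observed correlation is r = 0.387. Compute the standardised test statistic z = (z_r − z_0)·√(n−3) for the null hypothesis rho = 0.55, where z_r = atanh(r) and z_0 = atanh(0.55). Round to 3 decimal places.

-2.691

z_r = atanh(0.387) = 0.408267,  z_0 = atanh(0.55) = 0.618381
SE = 1/√(n−3) = 1/√164 = 0.078087
z = (z_r − z_0)/SE = (0.408267 − 0.618381) / 0.078087 = -0.210114 / 0.078087 = -2.691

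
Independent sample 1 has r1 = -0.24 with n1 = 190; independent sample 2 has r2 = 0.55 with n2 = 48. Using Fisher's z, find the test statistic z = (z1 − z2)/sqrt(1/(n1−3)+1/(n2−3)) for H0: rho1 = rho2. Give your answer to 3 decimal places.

-5.198

z1 = atanh(-0.24) = -0.244774,  z2 = atanh(0.55) = 0.618381
SE = √(1/(n1−3) + 1/(n2−3)) = √(1/187 + 1/45) = √(0.0053476 + 0.0222222) = √0.0275698 = 0.166042
z = (z1 − z2)/SE = (-0.244774 − 0.618381) / 0.166042 = -0.863155 / 0.166042 = -5.198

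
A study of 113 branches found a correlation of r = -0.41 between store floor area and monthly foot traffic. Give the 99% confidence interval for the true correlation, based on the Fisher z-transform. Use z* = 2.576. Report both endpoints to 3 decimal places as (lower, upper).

(-0.592, -0.188)

Fisher z: z_r = atanh(r) = ½·ln((1+(-0.41))/(1−(-0.41))) = -0.435611
SE(z) = 1/√(n−3) = 1/√110 = 0.095346
99% ⇒ z* = 2.576; margin = 2.576·0.095346 = 0.245611
CI on z-scale: (-0.681222, -0.190000)
Back-transform: tanh(-0.681222) = -0.592313, tanh(-0.190000) = -0.187746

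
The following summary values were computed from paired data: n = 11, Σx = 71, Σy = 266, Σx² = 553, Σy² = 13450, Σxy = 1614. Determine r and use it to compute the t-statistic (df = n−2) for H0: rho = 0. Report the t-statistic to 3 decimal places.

S_xy = nΣxy − ΣxΣy = 11·1614 − 71·266 = 17754 − 18886 = -1132
S_xx = nΣx² − (Σx)² = 11·553 − 71² = 6083 − 5041 = 1042
S_yy = nΣy² − (Σy)² = 11·13450 − 266² = 147950 − 70756 = 77194
r = S_xy / √(S_xx·S_yy) = -1132 / √(1042·77194) = -1132 / √80436148 = -1132 / 8968.6202 = -0.1262
t = r·√(n−2)/√(1−r²) = -0.1262·√9 / √(1−0.015926) = -0.378600 / 0.992005 = -0.382

-0.382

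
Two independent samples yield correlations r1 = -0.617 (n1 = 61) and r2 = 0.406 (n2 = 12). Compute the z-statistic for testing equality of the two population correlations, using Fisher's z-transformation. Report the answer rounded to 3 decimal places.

-3.213

z1 = atanh(-0.617) = -0.720146,  z2 = atanh(0.406) = 0.430812
SE = √(1/(n1−3) + 1/(n2−3)) = √(1/58 + 1/9) = √(0.0172414 + 0.1111111) = √0.1283525 = 0.358263
z = (z1 − z2)/SE = (-0.720146 − 0.430812) / 0.358263 = -1.150958 / 0.358263 = -3.213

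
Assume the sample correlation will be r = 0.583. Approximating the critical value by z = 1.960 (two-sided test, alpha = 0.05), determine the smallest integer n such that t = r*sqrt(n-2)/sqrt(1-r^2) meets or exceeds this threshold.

10

r√(n−2)/√(1−r²) ≥ 1.960  ⇔  n−2 ≥ (1.960)²·(1−r²)/r²
(1−r²)/r² = (1−0.339889)/0.339889 = 1.9421
n ≥ 2 + 3.8416·1.9421 = 2 + 7.4608 = 9.4608
⌈9.4608⌉ = 10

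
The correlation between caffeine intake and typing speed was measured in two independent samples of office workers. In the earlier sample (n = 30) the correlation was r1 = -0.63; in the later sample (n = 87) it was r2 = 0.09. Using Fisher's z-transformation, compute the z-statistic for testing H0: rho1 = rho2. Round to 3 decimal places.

-3.759

z1 = atanh(-0.63) = -0.741416,  z2 = atanh(0.09) = 0.090244
SE = √(1/(n1−3) + 1/(n2−3)) = √(1/27 + 1/84) = √(0.0370370 + 0.0119048) = √0.0489418 = 0.221228
z = (z1 − z2)/SE = (-0.741416 − 0.090244) / 0.221228 = -0.831660 / 0.221228 = -3.759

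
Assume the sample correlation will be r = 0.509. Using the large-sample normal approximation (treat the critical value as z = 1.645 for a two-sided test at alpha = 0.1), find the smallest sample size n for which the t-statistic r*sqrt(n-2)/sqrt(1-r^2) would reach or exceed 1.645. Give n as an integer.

r√(n−2)/√(1−r²) ≥ 1.645  ⇔  n−2 ≥ (1.645)²·(1−r²)/r²
(1−r²)/r² = (1−0.259081)/0.259081 = 2.8598
n ≥ 2 + 2.706025·2.8598 = 2 + 7.7387 = 9.7387
⌈9.7387⌉ = 10

10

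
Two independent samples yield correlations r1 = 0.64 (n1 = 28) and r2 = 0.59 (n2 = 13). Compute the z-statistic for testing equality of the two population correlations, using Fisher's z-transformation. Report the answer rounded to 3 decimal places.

Fisher z-transforms: z1 = atanh(0.64) = 0.758174, z2 = atanh(0.59) = 0.677666; difference d = 0.080508
Var(d) = 1/25 + 1/10 = 0.0400000 + 0.1000000 = 0.1400000
z = d/√Var(d) = 0.080508 / √0.1400000 = 0.080508 / 0.374166 = 0.215

0.215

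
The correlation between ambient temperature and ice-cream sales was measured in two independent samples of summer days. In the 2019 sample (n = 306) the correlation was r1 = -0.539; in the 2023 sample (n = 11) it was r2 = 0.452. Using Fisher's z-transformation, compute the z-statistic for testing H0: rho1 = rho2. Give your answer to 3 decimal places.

Fisher z-transforms: z1 = atanh(-0.539) = -0.602745, z2 = atanh(0.452) = 0.487211; difference d = -1.089956
Var(d) = 1/303 + 1/8 = 0.0033003 + 0.1250000 = 0.1283003
z = d/√Var(d) = -1.089956 / √0.1283003 = -1.089956 / 0.358190 = -3.043

-3.043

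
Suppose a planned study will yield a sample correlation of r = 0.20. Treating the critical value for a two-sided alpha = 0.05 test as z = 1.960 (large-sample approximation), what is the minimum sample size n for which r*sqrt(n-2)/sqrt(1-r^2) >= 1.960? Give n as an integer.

95

r√(n−2)/√(1−r²) ≥ 1.960  ⇔  n−2 ≥ (1.960)²·(1−r²)/r²
(1−r²)/r² = (1−0.0400)/0.0400 = 24.0000
n ≥ 2 + 3.8416·24.0000 = 2 + 92.1984 = 94.1984
⌈94.1984⌉ = 95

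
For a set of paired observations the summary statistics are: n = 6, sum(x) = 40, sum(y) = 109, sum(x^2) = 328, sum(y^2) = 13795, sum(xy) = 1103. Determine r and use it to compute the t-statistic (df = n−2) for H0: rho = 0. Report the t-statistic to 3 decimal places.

0.986

Numerator: nΣxy − (Σx)(Σy) = 6·1103 − (40)(109) = 2258
Denominator: √[(nΣx²−(Σx)²)(nΣy²−(Σy)²)]
  nΣx²−(Σx)² = 6·328 − 1600 = 368;  nΣy²−(Σy)² = 6·13795 − 11881 = 70889
  √(368·70889) = √26087152 = 5107.5583
r = 2258 / 5107.5583 = 0.4421
t = r·√(n−2)/√(1−r²) = 0.4421·√4 / √(1−0.195452) = 0.884200 / 0.896966 = 0.986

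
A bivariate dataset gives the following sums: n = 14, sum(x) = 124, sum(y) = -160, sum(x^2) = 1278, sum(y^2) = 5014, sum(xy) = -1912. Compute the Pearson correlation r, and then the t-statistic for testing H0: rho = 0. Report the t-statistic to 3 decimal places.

-2.995

Numerator: nΣxy − (Σx)(Σy) = 14·(-1912) − (124)(-160) = -6928
Denominator: √[(nΣx²−(Σx)²)(nΣy²−(Σy)²)]
  nΣx²−(Σx)² = 14·1278 − 15376 = 2516;  nΣy²−(Σy)² = 14·5014 − 25600 = 44596
  √(2516·44596) = √112203536 = 10592.6171
r = -6928 / 10592.6171 = -0.6540
t = r·√(n−2)/√(1−r²) = -0.6540·√12 / √(1−0.427716) = -2.265522 / 0.756495 = -2.995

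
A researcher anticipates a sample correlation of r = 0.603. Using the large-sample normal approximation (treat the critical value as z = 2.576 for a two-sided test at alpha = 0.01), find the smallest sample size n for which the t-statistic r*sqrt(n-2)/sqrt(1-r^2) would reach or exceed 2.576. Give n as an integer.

14

r√(n−2)/√(1−r²) ≥ 2.576  ⇔  n−2 ≥ (2.576)²·(1−r²)/r²
(1−r²)/r² = (1−0.363609)/0.363609 = 1.7502
n ≥ 2 + 6.635776·1.7502 = 2 + 11.6139 = 13.6139
⌈13.6139⌉ = 14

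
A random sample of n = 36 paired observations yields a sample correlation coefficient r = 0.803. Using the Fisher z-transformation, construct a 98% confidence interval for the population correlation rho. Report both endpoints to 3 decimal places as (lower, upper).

z_r = atanh(0.803) = 1.107002;  SE = 1/√(n−3) = 1/√33 = 0.174078
z-limits: 1.107002 ± 2.326·0.174078 = 1.107002 ± 0.404905 = [0.702097, 1.511907]
ρ-limits: (tanh 0.702097, tanh 1.511907) = (0.606, 0.907)

(0.606, 0.907)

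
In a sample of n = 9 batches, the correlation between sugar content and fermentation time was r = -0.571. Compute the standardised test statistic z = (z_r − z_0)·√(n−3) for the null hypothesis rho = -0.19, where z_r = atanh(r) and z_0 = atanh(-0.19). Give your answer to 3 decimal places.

-1.119

Fisher z: atanh(-0.571) = -0.649005, atanh(-0.19) = -0.192337
z = (z_r − z_0)·√(n−3) = (-0.649005 − (-0.192337))·√6 = -0.456668 · 2.449490 = -1.119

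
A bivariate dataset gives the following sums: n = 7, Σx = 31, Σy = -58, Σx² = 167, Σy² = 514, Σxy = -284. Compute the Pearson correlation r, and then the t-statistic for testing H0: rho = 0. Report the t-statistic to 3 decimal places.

-3.789

Numerator: nΣxy − (Σx)(Σy) = 7·(-284) − (31)(-58) = -190
Denominator: √[(nΣx²−(Σx)²)(nΣy²−(Σy)²)]
  nΣx²−(Σx)² = 7·167 − 961 = 208;  nΣy²−(Σy)² = 7·514 − 3364 = 234
  √(208·234) = √48672 = 220.6173
r = -190 / 220.6173 = -0.8612
t = r·√(n−2)/√(1−r²) = -0.8612·√5 / √(1−0.741665) = -1.925702 / 0.508267 = -3.789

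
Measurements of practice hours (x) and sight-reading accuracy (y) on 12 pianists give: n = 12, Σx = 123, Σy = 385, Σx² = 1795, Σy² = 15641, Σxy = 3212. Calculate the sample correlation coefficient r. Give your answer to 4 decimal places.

Numerator: nΣxy − (Σx)(Σy) = 12·3212 − (123)(385) = -8811
Denominator: √[(nΣx²−(Σx)²)(nΣy²−(Σy)²)]
  nΣx²−(Σx)² = 12·1795 − 15129 = 6411;  nΣy²−(Σy)² = 12·15641 − 148225 = 39467
  √(6411·39467) = √253022937 = 15906.6947
r = -8811 / 15906.6947 = -0.5539

-0.5539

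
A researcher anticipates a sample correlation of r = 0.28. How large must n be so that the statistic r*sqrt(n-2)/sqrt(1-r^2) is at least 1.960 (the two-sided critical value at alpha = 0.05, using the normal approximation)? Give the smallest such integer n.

48

r√(n−2)/√(1−r²) ≥ 1.960  ⇔  n−2 ≥ (1.960)²·(1−r²)/r²
(1−r²)/r² = (1−0.0784)/0.0784 = 11.7551
n ≥ 2 + 3.8416·11.7551 = 2 + 45.1584 = 47.1584
⌈47.1584⌉ = 48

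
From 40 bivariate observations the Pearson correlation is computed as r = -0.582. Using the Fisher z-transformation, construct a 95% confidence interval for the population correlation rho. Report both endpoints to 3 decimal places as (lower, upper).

z_r = atanh(-0.582) = -0.665482;  SE = 1/√(n−3) = 1/√37 = 0.164399
z-limits: -0.665482 ± 1.960·0.164399 = -0.665482 ± 0.322222 = [-0.987704, -0.343260]
ρ-limits: (tanh -0.987704, tanh -0.343260) = (-0.756, -0.330)

(-0.756, -0.330)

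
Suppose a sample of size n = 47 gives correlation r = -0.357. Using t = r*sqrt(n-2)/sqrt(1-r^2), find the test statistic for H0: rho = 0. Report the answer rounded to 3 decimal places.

-2.564

1 − r² = 1 − 0.127449 = 0.872551;  √(1−r²) = 0.934104
√(n−2) = √45 = 6.708204
t = r·√(n−2)/√(1−r²) = -0.357 · 6.708204 / 0.934104 = -2.564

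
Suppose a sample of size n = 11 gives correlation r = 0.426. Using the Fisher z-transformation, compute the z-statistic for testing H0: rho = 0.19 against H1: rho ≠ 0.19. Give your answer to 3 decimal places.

z_r = atanh(0.426) = 0.455000,  z_0 = atanh(0.19) = 0.192337
SE = 1/√(n−3) = 1/√8 = 0.353553
z = (z_r − z_0)/SE = (0.455000 − 0.192337) / 0.353553 = 0.262663 / 0.353553 = 0.743

0.743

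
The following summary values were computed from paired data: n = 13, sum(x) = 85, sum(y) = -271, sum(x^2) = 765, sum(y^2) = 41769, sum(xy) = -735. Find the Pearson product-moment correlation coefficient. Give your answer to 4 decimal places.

Numerator: nΣxy − (Σx)(Σy) = 13·(-735) − (85)(-271) = 13480
Denominator: √[(nΣx²−(Σx)²)(nΣy²−(Σy)²)]
  nΣx²−(Σx)² = 13·765 − 7225 = 2720;  nΣy²−(Σy)² = 13·41769 − 73441 = 469556
  √(2720·469556) = √1277192320 = 35737.8276
r = 13480 / 35737.8276 = 0.3772

0.3772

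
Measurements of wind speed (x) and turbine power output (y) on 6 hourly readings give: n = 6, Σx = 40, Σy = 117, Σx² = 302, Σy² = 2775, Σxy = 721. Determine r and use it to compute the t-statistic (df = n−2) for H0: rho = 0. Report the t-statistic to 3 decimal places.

Numerator: nΣxy − (Σx)(Σy) = 6·721 − (40)(117) = -354
Denominator: √[(nΣx²−(Σx)²)(nΣy²−(Σy)²)]
  nΣx²−(Σx)² = 6·302 − 1600 = 212;  nΣy²−(Σy)² = 6·2775 − 13689 = 2961
  √(212·2961) = √627732 = 792.2954
r = -354 / 792.2954 = -0.4468
t = r·√(n−2)/√(1−r²) = -0.4468·√4 / √(1−0.199630) = -0.893600 / 0.894634 = -0.999

-0.999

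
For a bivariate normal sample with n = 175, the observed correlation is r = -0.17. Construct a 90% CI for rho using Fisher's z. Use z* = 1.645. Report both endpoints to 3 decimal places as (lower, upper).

Fisher z: z_r = atanh(r) = ½·ln((1+(-0.17))/(1−(-0.17))) = -0.171667
SE(z) = 1/√(n−3) = 1/√172 = 0.076249
90% ⇒ z* = 1.645; margin = 1.645·0.076249 = 0.125430
CI on z-scale: (-0.297097, -0.046237)
Back-transform: tanh(-0.297097) = -0.288654, tanh(-0.046237) = -0.046204

(-0.289, -0.046)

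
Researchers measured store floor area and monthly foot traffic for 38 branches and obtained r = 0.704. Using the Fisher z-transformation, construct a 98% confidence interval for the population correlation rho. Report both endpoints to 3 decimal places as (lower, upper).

z_r = atanh(0.704) = 0.875187;  SE = 1/√(n−3) = 1/√35 = 0.169031
z-limits: 0.875187 ± 2.326·0.169031 = 0.875187 ± 0.393166 = [0.482021, 1.268353]
ρ-limits: (tanh 0.482021, tanh 1.268353) = (0.448, 0.853)

(0.448, 0.853)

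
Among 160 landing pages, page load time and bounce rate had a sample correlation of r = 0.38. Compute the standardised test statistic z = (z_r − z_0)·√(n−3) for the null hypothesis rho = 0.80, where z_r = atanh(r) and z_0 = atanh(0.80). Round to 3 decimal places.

z_r = atanh(0.38) = 0.400060,  z_0 = atanh(0.80) = 1.098612
SE = 1/√(n−3) = 1/√157 = 0.079809
z = (z_r − z_0)/SE = (0.400060 − 1.098612) / 0.079809 = -0.698552 / 0.079809 = -8.753

-8.753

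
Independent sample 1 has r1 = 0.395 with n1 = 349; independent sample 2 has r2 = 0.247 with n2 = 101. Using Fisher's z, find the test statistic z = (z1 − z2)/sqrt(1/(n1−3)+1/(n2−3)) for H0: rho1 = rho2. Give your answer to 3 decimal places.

1.446

z1 = atanh(0.395) = 0.417711,  z2 = atanh(0.247) = 0.252215
SE = √(1/(n1−3) + 1/(n2−3)) = √(1/346 + 1/98) = √(0.0028902 + 0.0102041) = √0.0130943 = 0.114430
z = (z1 − z2)/SE = (0.417711 − 0.252215) / 0.114430 = 0.165496 / 0.114430 = 1.446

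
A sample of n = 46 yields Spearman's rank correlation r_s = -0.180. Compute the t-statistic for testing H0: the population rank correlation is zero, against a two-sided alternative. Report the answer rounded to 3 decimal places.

-1.214

t = r_s·√(n−2) / √(1−r_s²) with r_s = -0.180, n = 46
  = -0.180·√44 / √(1 − 0.032400)
  = -0.180·6.633250 / 0.983667
  = -1.193985 / 0.983667 = -1.214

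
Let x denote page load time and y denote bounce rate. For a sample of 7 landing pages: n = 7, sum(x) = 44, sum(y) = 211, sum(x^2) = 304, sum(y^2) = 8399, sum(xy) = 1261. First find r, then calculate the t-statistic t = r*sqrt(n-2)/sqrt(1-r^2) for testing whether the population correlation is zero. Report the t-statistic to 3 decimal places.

-0.642

Numerator: nΣxy − (Σx)(Σy) = 7·1261 − (44)(211) = -457
Denominator: √[(nΣx²−(Σx)²)(nΣy²−(Σy)²)]
  nΣx²−(Σx)² = 7·304 − 1936 = 192;  nΣy²−(Σy)² = 7·8399 − 44521 = 14272
  √(192·14272) = √2740224 = 1655.3622
r = -457 / 1655.3622 = -0.2761
t = r·√(n−2)/√(1−r²) = -0.2761·√5 / √(1−0.076231) = -0.617378 / 0.961129 = -0.642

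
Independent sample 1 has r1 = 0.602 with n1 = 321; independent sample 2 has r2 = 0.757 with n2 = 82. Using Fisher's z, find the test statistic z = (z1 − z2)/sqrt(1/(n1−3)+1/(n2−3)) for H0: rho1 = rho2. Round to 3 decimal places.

Fisher z-transforms: z1 = atanh(0.602) = 0.696278, z2 = atanh(0.757) = 0.989151; difference d = -0.292873
Var(d) = 1/318 + 1/79 = 0.0031447 + 0.0126582 = 0.0158029
z = d/√Var(d) = -0.292873 / √0.0158029 = -0.292873 / 0.125710 = -2.330

-2.330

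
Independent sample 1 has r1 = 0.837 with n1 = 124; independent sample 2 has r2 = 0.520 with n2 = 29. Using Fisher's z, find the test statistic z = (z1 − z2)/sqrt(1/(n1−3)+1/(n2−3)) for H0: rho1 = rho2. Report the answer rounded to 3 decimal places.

z1 = atanh(0.837) = 1.211069,  z2 = atanh(0.520) = 0.576340
SE = √(1/(n1−3) + 1/(n2−3)) = √(1/121 + 1/26) = √(0.0082645 + 0.0384615) = √0.0467260 = 0.216162
z = (z1 − z2)/SE = (1.211069 − 0.576340) / 0.216162 = 0.634729 / 0.216162 = 2.936

2.936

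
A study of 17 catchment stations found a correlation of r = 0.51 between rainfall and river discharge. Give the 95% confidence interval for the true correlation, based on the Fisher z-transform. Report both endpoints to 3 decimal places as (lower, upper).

Fisher z: z_r = atanh(r) = ½·ln((1+0.51)/(1−0.51)) = 0.562730
SE(z) = 1/√(n−3) = 1/√14 = 0.267261
95% ⇒ z* = 1.960; margin = 1.960·0.267261 = 0.523832
CI on z-scale: (0.038898, 1.086562)
Back-transform: tanh(0.038898) = 0.038878, tanh(1.086562) = 0.795620

(0.039, 0.796)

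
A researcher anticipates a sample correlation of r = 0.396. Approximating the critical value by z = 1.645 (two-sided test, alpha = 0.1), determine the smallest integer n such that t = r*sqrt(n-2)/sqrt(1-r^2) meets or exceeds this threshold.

r√(n−2)/√(1−r²) ≥ 1.645  ⇔  n−2 ≥ (1.645)²·(1−r²)/r²
(1−r²)/r² = (1−0.156816)/0.156816 = 5.3769
n ≥ 2 + 2.706025·5.3769 = 2 + 14.5500 = 16.5500
⌈16.5500⌉ = 17

17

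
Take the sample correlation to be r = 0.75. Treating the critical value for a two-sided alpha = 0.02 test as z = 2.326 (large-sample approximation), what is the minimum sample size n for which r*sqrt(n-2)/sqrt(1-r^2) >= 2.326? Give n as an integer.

7

r√(n−2)/√(1−r²) ≥ 2.326  ⇔  n−2 ≥ (2.326)²·(1−r²)/r²
(1−r²)/r² = (1−0.5625)/0.5625 = 0.7778
n ≥ 2 + 5.410276·0.7778 = 2 + 4.2081 = 6.2081
⌈6.2081⌉ = 7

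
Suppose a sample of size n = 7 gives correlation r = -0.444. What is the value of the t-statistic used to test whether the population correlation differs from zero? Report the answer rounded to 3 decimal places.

-1.108

1 − r² = 1 − 0.197136 = 0.802864;  √(1−r²) = 0.896027
√(n−2) = √5 = 2.236068
t = r·√(n−2)/√(1−r²) = -0.444 · 2.236068 / 0.896027 = -1.108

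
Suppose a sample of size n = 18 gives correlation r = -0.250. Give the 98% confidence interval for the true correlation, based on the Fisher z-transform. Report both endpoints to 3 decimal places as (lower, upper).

Fisher z: z_r = atanh(r) = ½·ln((1+(-0.250))/(1−(-0.250))) = -0.255413
SE(z) = 1/√(n−3) = 1/√15 = 0.258199
98% ⇒ z* = 2.326; margin = 2.326·0.258199 = 0.600571
CI on z-scale: (-0.855984, 0.345158)
Back-transform: tanh(-0.855984) = -0.694183, tanh(0.345158) = 0.332074

(-0.694, 0.332)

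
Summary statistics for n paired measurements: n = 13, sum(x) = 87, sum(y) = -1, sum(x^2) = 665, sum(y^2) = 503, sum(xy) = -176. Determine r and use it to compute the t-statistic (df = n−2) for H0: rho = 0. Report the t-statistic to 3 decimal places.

S_xy = nΣxy − ΣxΣy = 13·(-176) − 87·(-1) = -2288 − (-87) = -2201
S_xx = nΣx² − (Σx)² = 13·665 − 87² = 8645 − 7569 = 1076
S_yy = nΣy² − (Σy)² = 13·503 − (-1)² = 6539 − 1 = 6538
r = S_xy / √(S_xx·S_yy) = -2201 / √(1076·6538) = -2201 / √7034888 = -2201 / 2652.3363 = -0.8298
t = r·√(n−2)/√(1−r²) = -0.8298·√11 / √(1−0.688568) = -2.752135 / 0.558061 = -4.932

-4.932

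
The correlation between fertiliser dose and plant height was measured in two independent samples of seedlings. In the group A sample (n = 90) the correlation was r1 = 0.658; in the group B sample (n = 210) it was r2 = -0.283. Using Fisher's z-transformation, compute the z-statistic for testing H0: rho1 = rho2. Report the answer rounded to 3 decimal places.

z1 = atanh(0.658) = 0.789278,  z2 = atanh(-0.283) = -0.290940
SE = √(1/(n1−3) + 1/(n2−3)) = √(1/87 + 1/207) = √(0.0114943 + 0.0048309) = √0.0163252 = 0.127770
z = (z1 − z2)/SE = (0.789278 − (-0.290940)) / 0.127770 = 1.080218 / 0.127770 = 8.454

8.454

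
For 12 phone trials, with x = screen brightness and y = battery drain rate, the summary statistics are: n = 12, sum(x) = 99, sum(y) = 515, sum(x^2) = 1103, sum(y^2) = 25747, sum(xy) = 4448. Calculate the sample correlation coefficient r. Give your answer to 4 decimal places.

S_xy = nΣxy − ΣxΣy = 12·4448 − 99·515 = 53376 − 50985 = 2391
S_xx = nΣx² − (Σx)² = 12·1103 − 99² = 13236 − 9801 = 3435
S_yy = nΣy² − (Σy)² = 12·25747 − 515² = 308964 − 265225 = 43739
r = S_xy / √(S_xx·S_yy) = 2391 / √(3435·43739) = 2391 / √150243465 = 2391 / 12257.3841 = 0.1951

0.1951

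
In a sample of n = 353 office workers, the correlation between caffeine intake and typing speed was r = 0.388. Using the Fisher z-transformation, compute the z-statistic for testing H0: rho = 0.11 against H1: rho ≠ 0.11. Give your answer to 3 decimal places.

5.594

z_r = atanh(0.388) = 0.409443,  z_0 = atanh(0.11) = 0.110447
SE = 1/√(n−3) = 1/√350 = 0.053452
z = (z_r − z_0)/SE = (0.409443 − 0.110447) / 0.053452 = 0.298996 / 0.053452 = 5.594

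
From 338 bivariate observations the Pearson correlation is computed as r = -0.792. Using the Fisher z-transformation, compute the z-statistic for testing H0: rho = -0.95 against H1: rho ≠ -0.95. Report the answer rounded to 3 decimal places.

13.819

Fisher z: atanh(-0.792) = -1.076775, atanh(-0.95) = -1.831781
z = (z_r − z_0)·√(n−3) = (-1.076775 − (-1.831781))·√335 = 0.755006 · 18.303005 = 13.819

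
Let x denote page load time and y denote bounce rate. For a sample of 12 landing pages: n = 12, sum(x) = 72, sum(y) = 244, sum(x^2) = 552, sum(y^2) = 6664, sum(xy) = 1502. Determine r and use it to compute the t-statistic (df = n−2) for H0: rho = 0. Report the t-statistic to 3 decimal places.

S_xy = nΣxy − ΣxΣy = 12·1502 − 72·244 = 18024 − 17568 = 456
S_xx = nΣx² − (Σx)² = 12·552 − 72² = 6624 − 5184 = 1440
S_yy = nΣy² − (Σy)² = 12·6664 − 244² = 79968 − 59536 = 20432
r = S_xy / √(S_xx·S_yy) = 456 / √(1440·20432) = 456 / √29422080 = 456 / 5424.2124 = 0.0841
t = r·√(n−2)/√(1−r²) = 0.0841·√10 / √(1−0.007073) = 0.265948 / 0.996457 = 0.267

0.267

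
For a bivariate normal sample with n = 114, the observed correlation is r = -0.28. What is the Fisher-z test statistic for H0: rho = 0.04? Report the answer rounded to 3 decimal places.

-3.453

Fisher z: atanh(-0.28) = -0.287682, atanh(0.04) = 0.040021
z = (z_r − z_0)·√(n−3) = (-0.287682 − 0.040021)·√111 = -0.327703 · 10.535654 = -3.453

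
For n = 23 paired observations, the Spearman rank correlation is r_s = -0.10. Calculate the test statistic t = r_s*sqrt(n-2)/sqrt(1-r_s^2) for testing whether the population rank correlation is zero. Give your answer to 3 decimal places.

-0.461

1 − r_s² = 1 − 0.0100 = 0.9900;  √(1−r_s²) = 0.994987
√(n−2) = √21 = 4.582576
t = r_s·√(n−2)/√(1−r_s²) = -0.10 · 4.582576 / 0.994987 = -0.461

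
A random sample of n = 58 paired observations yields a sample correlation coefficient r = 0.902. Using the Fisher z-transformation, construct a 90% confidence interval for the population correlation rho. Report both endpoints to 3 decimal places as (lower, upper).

(0.851, 0.936)

Fisher z: z_r = atanh(r) = ½·ln((1+0.902)/(1−0.902)) = 1.482847
SE(z) = 1/√(n−3) = 1/√55 = 0.134840
90% ⇒ z* = 1.645; margin = 1.645·0.134840 = 0.221812
CI on z-scale: (1.261035, 1.704659)
Back-transform: tanh(1.261035) = 0.851349, tanh(1.704659) = 0.935989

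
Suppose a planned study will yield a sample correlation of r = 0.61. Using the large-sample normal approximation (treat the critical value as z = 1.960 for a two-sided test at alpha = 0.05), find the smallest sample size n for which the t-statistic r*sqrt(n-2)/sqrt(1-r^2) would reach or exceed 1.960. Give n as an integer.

Need r·√(n−2)/√(1−r²) ≥ 1.960
√(n−2) ≥ 1.960·√(1−0.3721) / 0.61 = 1.960·0.792401 / 0.61 = 2.5461
n−2 ≥ 6.4826  ⇒  n ≥ 8.4826
Smallest integer n = 9

9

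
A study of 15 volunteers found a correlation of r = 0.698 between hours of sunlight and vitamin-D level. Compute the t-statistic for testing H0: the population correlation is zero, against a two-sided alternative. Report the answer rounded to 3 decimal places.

1 − r² = 1 − 0.487204 = 0.512796;  √(1−r²) = 0.716098
√(n−2) = √13 = 3.605551
t = r·√(n−2)/√(1−r²) = 0.698 · 3.605551 / 0.716098 = 3.514

3.514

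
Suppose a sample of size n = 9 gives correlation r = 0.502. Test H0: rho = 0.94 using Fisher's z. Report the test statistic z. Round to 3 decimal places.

Fisher z: atanh(0.502) = 0.551976, atanh(0.94) = 1.738049
z = (z_r − z_0)·√(n−3) = (0.551976 − 1.738049)·√6 = -1.186073 · 2.449490 = -2.905

-2.905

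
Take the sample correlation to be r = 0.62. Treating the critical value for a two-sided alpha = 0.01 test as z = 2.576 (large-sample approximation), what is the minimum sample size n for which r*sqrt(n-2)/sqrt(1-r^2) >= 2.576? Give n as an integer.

13

r√(n−2)/√(1−r²) ≥ 2.576  ⇔  n−2 ≥ (2.576)²·(1−r²)/r²
(1−r²)/r² = (1−0.3844)/0.3844 = 1.6015
n ≥ 2 + 6.635776·1.6015 = 2 + 10.6272 = 12.6272
⌈12.6272⌉ = 13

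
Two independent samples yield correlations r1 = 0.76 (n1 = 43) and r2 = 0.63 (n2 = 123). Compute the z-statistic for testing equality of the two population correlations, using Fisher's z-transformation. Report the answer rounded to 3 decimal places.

z1 = atanh(0.76) = 0.996215,  z2 = atanh(0.63) = 0.741416
SE = √(1/(n1−3) + 1/(n2−3)) = √(1/40 + 1/120) = √(0.0250000 + 0.0083333) = √0.0333333 = 0.182574
z = (z1 − z2)/SE = (0.996215 − 0.741416) / 0.182574 = 0.254799 / 0.182574 = 1.396

1.396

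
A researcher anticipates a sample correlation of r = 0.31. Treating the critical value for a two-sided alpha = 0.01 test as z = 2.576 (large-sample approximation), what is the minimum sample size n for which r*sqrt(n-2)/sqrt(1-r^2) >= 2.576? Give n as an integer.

r√(n−2)/√(1−r²) ≥ 2.576  ⇔  n−2 ≥ (2.576)²·(1−r²)/r²
(1−r²)/r² = (1−0.0961)/0.0961 = 9.4058
n ≥ 2 + 6.635776·9.4058 = 2 + 62.4148 = 64.4148
⌈64.4148⌉ = 65

65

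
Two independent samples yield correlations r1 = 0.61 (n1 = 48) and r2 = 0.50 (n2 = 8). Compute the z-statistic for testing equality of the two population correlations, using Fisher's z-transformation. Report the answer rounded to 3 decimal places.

0.339

Fisher z-transforms: z1 = atanh(0.61) = 0.708921, z2 = atanh(0.50) = 0.549306; difference d = 0.159615
Var(d) = 1/45 + 1/5 = 0.0222222 + 0.2000000 = 0.2222222
z = d/√Var(d) = 0.159615 / √0.2222222 = 0.159615 / 0.471404 = 0.339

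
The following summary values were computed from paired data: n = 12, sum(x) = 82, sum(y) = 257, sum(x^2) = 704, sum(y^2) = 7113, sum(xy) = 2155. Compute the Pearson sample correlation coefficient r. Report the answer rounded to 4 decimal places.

Numerator: nΣxy − (Σx)(Σy) = 12·2155 − (82)(257) = 4786
Denominator: √[(nΣx²−(Σx)²)(nΣy²−(Σy)²)]
  nΣx²−(Σx)² = 12·704 − 6724 = 1724;  nΣy²−(Σy)² = 12·7113 − 66049 = 19307
  √(1724·19307) = √33285268 = 5769.3386
r = 4786 / 5769.3386 = 0.8296

0.8296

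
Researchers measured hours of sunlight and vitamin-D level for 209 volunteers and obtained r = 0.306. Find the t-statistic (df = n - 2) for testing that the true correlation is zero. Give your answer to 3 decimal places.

1 − r² = 1 − 0.093636 = 0.906364;  √(1−r²) = 0.952032
√(n−2) = √207 = 14.387495
t = r·√(n−2)/√(1−r²) = 0.306 · 14.387495 / 0.952032 = 4.624

4.624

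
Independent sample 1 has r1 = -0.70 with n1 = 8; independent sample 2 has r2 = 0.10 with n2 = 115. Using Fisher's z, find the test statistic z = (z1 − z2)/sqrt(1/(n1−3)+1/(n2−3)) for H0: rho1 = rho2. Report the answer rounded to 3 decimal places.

Fisher z-transforms: z1 = atanh(-0.70) = -0.867301, z2 = atanh(0.10) = 0.100335; difference d = -0.967636
Var(d) = 1/5 + 1/112 = 0.2000000 + 0.0089286 = 0.2089286
z = d/√Var(d) = -0.967636 / √0.2089286 = -0.967636 / 0.457087 = -2.117

-2.117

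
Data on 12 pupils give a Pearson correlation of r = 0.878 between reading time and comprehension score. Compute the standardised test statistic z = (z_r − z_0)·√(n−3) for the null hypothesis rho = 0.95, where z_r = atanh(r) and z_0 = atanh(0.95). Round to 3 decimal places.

Fisher z: atanh(0.878) = 1.366971, atanh(0.95) = 1.831781
z = (z_r − z_0)·√(n−3) = (1.366971 − 1.831781)·√9 = -0.464810 · 3.000000 = -1.394

-1.394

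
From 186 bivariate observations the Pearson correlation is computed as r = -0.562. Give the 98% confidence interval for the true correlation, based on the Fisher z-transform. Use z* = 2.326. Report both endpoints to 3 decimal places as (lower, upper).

z_r = atanh(-0.562) = -0.635752;  SE = 1/√(n−3) = 1/√183 = 0.073922
z-limits: -0.635752 ± 2.326·0.073922 = -0.635752 ± 0.171943 = [-0.807695, -0.463809]
ρ-limits: (tanh -0.807695, tanh -0.463809) = (-0.668, -0.433)

(-0.668, -0.433)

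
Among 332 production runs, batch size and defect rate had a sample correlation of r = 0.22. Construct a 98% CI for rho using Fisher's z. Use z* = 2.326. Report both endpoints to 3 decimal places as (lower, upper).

(0.095, 0.338)

z_r = atanh(0.22) = 0.223656;  SE = 1/√(n−3) = 1/√329 = 0.055132
z-limits: 0.223656 ± 2.326·0.055132 = 0.223656 ± 0.128237 = [0.095419, 0.351893]
ρ-limits: (tanh 0.095419, tanh 0.351893) = (0.095, 0.338)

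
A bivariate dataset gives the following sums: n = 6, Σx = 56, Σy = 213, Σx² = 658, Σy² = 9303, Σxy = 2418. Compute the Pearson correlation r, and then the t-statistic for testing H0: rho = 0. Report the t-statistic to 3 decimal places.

S_xy = nΣxy − ΣxΣy = 6·2418 − 56·213 = 14508 − 11928 = 2580
S_xx = nΣx² − (Σx)² = 6·658 − 56² = 3948 − 3136 = 812
S_yy = nΣy² − (Σy)² = 6·9303 − 213² = 55818 − 45369 = 10449
r = S_xy / √(S_xx·S_yy) = 2580 / √(812·10449) = 2580 / √8484588 = 2580 / 2912.8316 = 0.8857
t = r·√(n−2)/√(1−r²) = 0.8857·√4 / √(1−0.784464) = 1.771400 / 0.464259 = 3.816

3.816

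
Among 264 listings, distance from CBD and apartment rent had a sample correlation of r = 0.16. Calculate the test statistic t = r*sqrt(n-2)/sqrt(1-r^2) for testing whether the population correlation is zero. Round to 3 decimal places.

2.624

t = r·√(n−2) / √(1−r²) with r = 0.16, n = 264
  = 0.16·√262 / √(1 − 0.0256)
  = 0.16·16.186414 / 0.987117
  = 2.589826 / 0.987117 = 2.624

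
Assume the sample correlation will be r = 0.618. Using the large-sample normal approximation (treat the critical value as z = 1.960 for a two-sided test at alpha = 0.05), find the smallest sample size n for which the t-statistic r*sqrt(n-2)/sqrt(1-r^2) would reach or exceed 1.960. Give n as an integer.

9

Need r·√(n−2)/√(1−r²) ≥ 1.960
√(n−2) ≥ 1.960·√(1−0.381924) / 0.618 = 1.960·0.786178 / 0.618 = 2.4934
n−2 ≥ 6.2170  ⇒  n ≥ 8.2170
Smallest integer n = 9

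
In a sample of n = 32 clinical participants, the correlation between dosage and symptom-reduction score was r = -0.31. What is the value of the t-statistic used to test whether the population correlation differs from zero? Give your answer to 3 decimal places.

-1.786

1 − r² = 1 − 0.0961 = 0.9039;  √(1−r²) = 0.950737
√(n−2) = √30 = 5.477226
t = r·√(n−2)/√(1−r²) = -0.31 · 5.477226 / 0.950737 = -1.786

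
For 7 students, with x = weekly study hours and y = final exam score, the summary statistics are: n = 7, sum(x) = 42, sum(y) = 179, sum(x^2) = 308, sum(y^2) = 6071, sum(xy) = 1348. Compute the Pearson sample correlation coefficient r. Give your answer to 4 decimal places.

Numerator: nΣxy − (Σx)(Σy) = 7·1348 − (42)(179) = 1918
Denominator: √[(nΣx²−(Σx)²)(nΣy²−(Σy)²)]
  nΣx²−(Σx)² = 7·308 − 1764 = 392;  nΣy²−(Σy)² = 7·6071 − 32041 = 10456
  √(392·10456) = √4098752 = 2024.5375
r = 1918 / 2024.5375 = 0.9474

0.9474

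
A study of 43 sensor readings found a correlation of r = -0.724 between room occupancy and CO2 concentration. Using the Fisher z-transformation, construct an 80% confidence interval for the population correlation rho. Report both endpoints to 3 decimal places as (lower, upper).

Fisher z: z_r = atanh(r) = ½·ln((1+(-0.724))/(1−(-0.724))) = -0.916001
SE(z) = 1/√(n−3) = 1/√40 = 0.158114
80% ⇒ z* = 1.282; margin = 1.282·0.158114 = 0.202702
CI on z-scale: (-1.118703, -0.713299)
Back-transform: tanh(-1.118703) = -0.807117, tanh(-0.713299) = -0.612741

(-0.807, -0.613)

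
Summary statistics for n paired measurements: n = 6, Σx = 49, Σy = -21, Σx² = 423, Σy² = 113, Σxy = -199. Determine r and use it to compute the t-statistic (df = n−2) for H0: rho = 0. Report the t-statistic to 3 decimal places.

S_xy = nΣxy − ΣxΣy = 6·(-199) − 49·(-21) = -1194 − (-1029) = -165
S_xx = nΣx² − (Σx)² = 6·423 − 49² = 2538 − 2401 = 137
S_yy = nΣy² − (Σy)² = 6·113 − (-21)² = 678 − 441 = 237
r = S_xy / √(S_xx·S_yy) = -165 / √(137·237) = -165 / √32469 = -165 / 180.1916 = -0.9157
t = r·√(n−2)/√(1−r²) = -0.9157·√4 / √(1−0.838506) = -1.831400 / 0.401863 = -4.557

-4.557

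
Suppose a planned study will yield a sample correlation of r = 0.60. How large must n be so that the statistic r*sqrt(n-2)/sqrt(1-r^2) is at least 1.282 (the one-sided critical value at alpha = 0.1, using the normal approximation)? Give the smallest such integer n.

r√(n−2)/√(1−r²) ≥ 1.282  ⇔  n−2 ≥ (1.282)²·(1−r²)/r²
(1−r²)/r² = (1−0.3600)/0.3600 = 1.7778
n ≥ 2 + 1.643524·1.7778 = 2 + 2.9219 = 4.9219
⌈4.9219⌉ = 5

5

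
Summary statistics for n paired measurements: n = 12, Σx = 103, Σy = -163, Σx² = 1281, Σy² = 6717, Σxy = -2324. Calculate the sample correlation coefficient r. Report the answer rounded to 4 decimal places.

-0.6918

Numerator: nΣxy − (Σx)(Σy) = 12·(-2324) − (103)(-163) = -11099
Denominator: √[(nΣx²−(Σx)²)(nΣy²−(Σy)²)]
  nΣx²−(Σx)² = 12·1281 − 10609 = 4763;  nΣy²−(Σy)² = 12·6717 − 26569 = 54035
  √(4763·54035) = √257368705 = 16042.7150
r = -11099 / 16042.7150 = -0.6918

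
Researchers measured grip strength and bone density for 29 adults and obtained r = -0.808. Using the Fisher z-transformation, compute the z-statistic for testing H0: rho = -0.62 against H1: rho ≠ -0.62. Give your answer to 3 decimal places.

-2.020

Fisher z: atanh(-0.808) = -1.121241, atanh(-0.62) = -0.725005
z = (z_r − z_0)·√(n−3) = (-1.121241 − (-0.725005))·√26 = -0.396236 · 5.099020 = -2.020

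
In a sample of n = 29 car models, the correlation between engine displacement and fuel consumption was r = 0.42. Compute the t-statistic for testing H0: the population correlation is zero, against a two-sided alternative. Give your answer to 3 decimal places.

2.405

t = r·√(n−2) / √(1−r²) with r = 0.42, n = 29
  = 0.42·√27 / √(1 − 0.1764)
  = 0.42·5.196152 / 0.907524
  = 2.182384 / 0.907524 = 2.405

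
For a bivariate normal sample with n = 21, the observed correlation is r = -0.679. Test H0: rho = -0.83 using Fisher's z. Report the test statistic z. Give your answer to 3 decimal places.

Fisher z: atanh(-0.679) = -0.827256, atanh(-0.83) = -1.188136
z = (z_r − z_0)·√(n−3) = (-0.827256 − (-1.188136))·√18 = 0.360880 · 4.242641 = 1.531

1.531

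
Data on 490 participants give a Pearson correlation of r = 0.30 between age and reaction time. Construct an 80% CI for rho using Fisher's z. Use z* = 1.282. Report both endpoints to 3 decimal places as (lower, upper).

(0.246, 0.352)

Fisher z: z_r = atanh(r) = ½·ln((1+0.30)/(1−0.30)) = 0.309520
SE(z) = 1/√(n−3) = 1/√487 = 0.045314
80% ⇒ z* = 1.282; margin = 1.282·0.045314 = 0.058093
CI on z-scale: (0.251427, 0.367613)
Back-transform: tanh(0.251427) = 0.246260, tanh(0.367613) = 0.351902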